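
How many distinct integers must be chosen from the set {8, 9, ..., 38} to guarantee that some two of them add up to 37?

21

Group the elements by complementary pair {x, 37−x}: {8,29}, {9,28}, {10,27}, …, giving 11 two-element pairs and 9 integers whose partner 37−x falls outside [8,38].
Treating each of those 20 groups as a pigeonhole, one can pick one integer per group — 20 integers — with no two summing to 37.
The 21st integer lands in an occupied pair, forcing a sum of 37.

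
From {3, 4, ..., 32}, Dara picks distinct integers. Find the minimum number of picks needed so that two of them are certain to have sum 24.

Two chosen integers sum to 24 exactly when both halves of some pair {x, 24−x} with 3 ≤ x ≤ 24−x ≤ 21 are chosen — 9 such pairs.
The remaining 12 elements (those with no distinct partner in range) can never complete a 24-sum, so the worst case takes all of them and one from each pair: 12 + 9 = 21.
By the pigeonhole principle, the 22nd integer has to be the second member of some pair, so 21 + 1 = 22.

22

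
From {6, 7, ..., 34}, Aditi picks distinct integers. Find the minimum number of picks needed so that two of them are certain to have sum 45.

Group the elements by complementary pair {x, 45−x}: {11,34}, {12,33}, {13,32}, …, giving 12 two-element pairs and 5 integers whose partner 45−x falls outside [6,34].
Treating each of those 17 groups as a pigeonhole, one can pick one integer per group — 17 integers — with no two summing to 45.
The 18th integer lands in an occupied pair, forcing a sum of 45.

18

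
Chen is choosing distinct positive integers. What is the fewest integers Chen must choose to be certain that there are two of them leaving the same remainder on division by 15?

16

By the pigeonhole principle, the 15 residue classes mod 15 are the pigeonholes.
With 15 integers one could put 1 in each residue class and have no class reach 2.
The 16th integer pushes some class to 2, so 15·1 + 1 = 16.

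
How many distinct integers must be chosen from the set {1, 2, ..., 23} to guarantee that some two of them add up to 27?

14

Two chosen integers sum to 27 exactly when both halves of some pair {x, 27−x} with 4 ≤ x ≤ 27−x ≤ 23 are chosen — 10 such pairs.
The remaining 3 elements (those with no distinct partner in range) can never complete a 27-sum, so the worst case takes all of them and one from each pair: 3 + 10 = 13.
By the pigeonhole principle, the 14th integer has to be the second member of some pair, so 13 + 1 = 14.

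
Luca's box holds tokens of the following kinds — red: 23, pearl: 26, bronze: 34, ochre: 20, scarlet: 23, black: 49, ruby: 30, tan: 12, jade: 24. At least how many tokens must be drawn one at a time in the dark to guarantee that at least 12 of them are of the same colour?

100

Pigeonhole: put each drawn token into a box by colour. The largest draw with every box below 12 takes min(count, 11) from each colour.
Σ min(cᵢ, 11) = 11 + 11 + 11 + 11 + 11 + 11 + 11 + 11 + 11 = 99.
Draw number 99 + 1 = 100 must push one box to 12.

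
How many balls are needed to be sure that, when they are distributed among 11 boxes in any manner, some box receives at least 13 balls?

With 132 balls one could put exactly 12 in each of the 11 boxes, and no box would reach 13.
One more ball must land in a box that already has 12, giving it 13.
So 11 × 12 + 1 = 133 balls are required.

133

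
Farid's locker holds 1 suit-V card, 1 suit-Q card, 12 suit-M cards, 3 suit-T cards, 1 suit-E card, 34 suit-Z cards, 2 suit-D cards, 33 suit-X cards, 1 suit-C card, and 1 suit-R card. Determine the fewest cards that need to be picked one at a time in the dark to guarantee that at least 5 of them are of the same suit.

An adversary could hand out at most 4 cards per suit (7 suits run out sooner): 1 + 1 + 4 + 3 + 1 + 4 + 2 + 4 + 1 + 1 = 22 cards and still no suit has 5.
One more card lands in a suit already at 4, so 23 draws are enough and 22 are not.

23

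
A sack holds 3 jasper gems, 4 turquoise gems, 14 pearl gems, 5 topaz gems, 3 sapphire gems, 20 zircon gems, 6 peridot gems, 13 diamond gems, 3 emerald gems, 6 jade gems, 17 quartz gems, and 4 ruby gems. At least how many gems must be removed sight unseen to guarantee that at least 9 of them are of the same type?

By the pigeonhole principle, the 12 types are the holes; the gems drawn are the pigeons.
To avoid 9 of any one type, the worst case takes at most 8 of each type, or every gem of a type that has fewer than 8.
That gives 3 + 4 + 8 + 5 + 3 + 8 + 6 + 8 + 3 + 6 + 8 + 4 = 66 gems with no type reaching 9.
The next gem forces some type to 9, so 66 + 1 = 67.

67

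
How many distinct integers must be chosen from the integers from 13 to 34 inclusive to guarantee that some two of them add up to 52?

15

Group the elements by complementary pair {x, 52−x}: {18,34}, {19,33}, {20,32}, …, giving 8 two-element pairs; the single value 26 (it cannot pair with itself since the integers are distinct); and 5 integers whose partner 52−x falls outside [13,34].
Pigeonhole: treating each of those 14 groups as a pigeonhole, one can pick one integer per group — 14 integers — with no two summing to 52.
The 15th integer lands in an occupied pair, forcing a sum of 52.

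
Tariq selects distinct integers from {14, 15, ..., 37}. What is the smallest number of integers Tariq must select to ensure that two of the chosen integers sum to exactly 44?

A set avoiding the sum 44 can contain at most one of each pair {x, 44−x}, plus the 8 elements whose complement lies outside the range or equal to its own complement.
The integers 22, …, 37 (16 of them) are such a set: any two sum to at least 22+23 = 45 > 44.
By the pigeonhole principle, any 17th integer completes one of the 8 pairs, so 17 choices force a sum of 44.

17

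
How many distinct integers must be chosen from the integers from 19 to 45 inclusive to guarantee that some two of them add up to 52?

21

Group the elements by complementary pair {x, 52−x}: {19,33}, {20,32}, {21,31}, …, giving 7 two-element pairs; the single value 26 (it cannot pair with itself since the integers are distinct); and 12 integers whose partner 52−x falls outside [19,45].
Pigeonhole: treating each of those 20 groups as a pigeonhole, one can pick one integer per group — 20 integers — with no two summing to 52.
The 21st integer lands in an occupied pair, forcing a sum of 52.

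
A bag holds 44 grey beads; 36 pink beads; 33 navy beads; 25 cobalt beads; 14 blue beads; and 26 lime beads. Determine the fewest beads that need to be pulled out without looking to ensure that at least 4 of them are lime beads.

In the worst case for collecting lime beads, every non-lime bead comes out first.
There are 44 + 36 + 33 + 25 + 14 = 152 non-lime beads altogether.
After those, each further bead must be lime, so 152 + 4 = 156 draws guarantee 4 lime beads.

156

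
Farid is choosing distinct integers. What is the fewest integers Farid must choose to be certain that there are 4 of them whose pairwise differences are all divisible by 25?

Integers whose pairwise differences are multiples of 25 are exactly those sharing a remainder mod 25. By pigeonhole, the 25 residue classes mod 25 are the pigeonholes.
With 75 integers one could put 3 in each residue class and have no class reach 4.
The 76th integer pushes some class to 4, so 25·3 + 1 = 76.

76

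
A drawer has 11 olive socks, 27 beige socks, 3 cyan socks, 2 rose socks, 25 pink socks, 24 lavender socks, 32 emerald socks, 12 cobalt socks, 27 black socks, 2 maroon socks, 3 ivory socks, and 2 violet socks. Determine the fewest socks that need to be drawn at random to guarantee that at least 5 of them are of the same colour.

By pigeonhole, the 12 colours are the holes; the socks drawn are the pigeons.
To avoid 5 of any one colour, the worst case takes at most 4 of each colour, or every sock of a colour that has fewer than 4.
That gives 4 + 4 + 3 + 2 + 4 + 4 + 4 + 4 + 4 + 2 + 3 + 2 = 40 socks with no colour reaching 5.
The next sock forces some colour to 5, so 40 + 1 = 41.

41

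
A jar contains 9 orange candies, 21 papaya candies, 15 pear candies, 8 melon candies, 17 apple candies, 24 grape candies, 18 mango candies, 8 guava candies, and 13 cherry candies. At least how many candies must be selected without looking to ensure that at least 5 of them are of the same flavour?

37

The 9 flavours are the holes; the candies drawn are the pigeons.
To avoid 5 of any one flavour, the worst case takes at most 4 of each flavour.
That gives 4 + 4 + 4 + 4 + 4 + 4 + 4 + 4 + 4 = 36 candies with no flavour reaching 5.
The next candy forces some flavour to 5, so 36 + 1 = 37.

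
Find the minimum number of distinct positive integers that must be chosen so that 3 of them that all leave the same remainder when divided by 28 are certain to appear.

57

By the pigeonhole principle, the 28 residue classes mod 28 are the pigeonholes.
With 56 integers one could put 2 in each residue class and have no class reach 3.
The 57th integer pushes some class to 3, so 28·2 + 1 = 57.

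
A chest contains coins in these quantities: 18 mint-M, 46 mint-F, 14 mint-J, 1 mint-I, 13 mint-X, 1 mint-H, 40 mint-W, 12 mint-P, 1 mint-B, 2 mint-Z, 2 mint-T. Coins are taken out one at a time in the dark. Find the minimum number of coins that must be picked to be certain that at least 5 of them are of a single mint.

32

An adversary could hand out at most 4 coins per mint (5 mints run out sooner): 4 + 4 + 4 + 1 + 4 + 1 + 4 + 4 + 1 + 2 + 2 = 31 coins and still no mint has 5.
One more coin lands in a mint already at 4, so 32 draws are enough and 31 are not.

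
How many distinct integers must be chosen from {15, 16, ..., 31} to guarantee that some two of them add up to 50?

12

A set avoiding the sum 50 can contain at most one of each pair {x, 50−x}, plus the 5 elements whose complement lies outside the range or equal to its own complement.
The integers 15, …, 25 (11 of them) are such a set: any two sum to at least 15+16 = 31 and at most 24+25 = 49 < 50.
By the pigeonhole principle, any 12th integer completes one of the 6 pairs, so 12 choices force a sum of 50.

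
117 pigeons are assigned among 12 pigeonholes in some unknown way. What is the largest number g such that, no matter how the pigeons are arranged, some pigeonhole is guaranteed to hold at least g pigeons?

10

By the pigeonhole principle, the 12 pigeonholes are the holes and the 117 pigeons are the pigeons.
If every pigeonhole held at most 9 pigeons, the total would be at most 12 × 9 = 108, which is less than 117.
So some pigeonhole holds at least ⌈117/12⌉ = 10 pigeons.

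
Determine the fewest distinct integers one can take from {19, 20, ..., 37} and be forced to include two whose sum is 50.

14

Two chosen integers sum to 50 exactly when both halves of some pair {x, 50−x} with 19 ≤ x ≤ 50−x ≤ 31 are chosen — 6 such pairs.
The remaining 7 elements (those with no distinct partner in range) can never complete a 50-sum, so the worst case takes all of them and one from each pair: 7 + 6 = 13.
Pigeonhole: the 14th integer has to be the second member of some pair, so 13 + 1 = 14.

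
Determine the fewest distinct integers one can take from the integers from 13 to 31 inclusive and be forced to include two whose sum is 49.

Two chosen integers sum to 49 exactly when both halves of some pair {x, 49−x} with 18 ≤ x ≤ 49−x ≤ 31 are chosen — 7 such pairs.
The remaining 5 elements (those with no distinct partner in range) can never complete a 49-sum, so the worst case takes all of them and one from each pair: 5 + 7 = 12.
The 13th integer has to be the second member of some pair, so 12 + 1 = 13.

13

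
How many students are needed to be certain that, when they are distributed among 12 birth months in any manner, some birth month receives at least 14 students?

157

With 156 students one could put exactly 13 in each of the 12 birth months, and no birth month would reach 14.
By the pigeonhole principle, one more student must land in a birth month that already has 13, giving it 14.
So 12 × 13 + 1 = 157 students are required.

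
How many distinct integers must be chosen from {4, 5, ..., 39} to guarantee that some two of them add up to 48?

Two chosen integers sum to 48 exactly when both halves of some pair {x, 48−x} with 9 ≤ x ≤ 48−x ≤ 39 are chosen — 15 such pairs.
The remaining 6 elements (those with no distinct partner in range) can never complete a 48-sum, so the worst case takes all of them and one from each pair: 6 + 15 = 21.
By the pigeonhole principle, the 22nd integer has to be the second member of some pair, so 21 + 1 = 22.

22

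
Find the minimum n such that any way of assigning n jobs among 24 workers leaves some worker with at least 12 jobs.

265

With 264 jobs one could put exactly 11 in each of the 24 workers, and no worker would reach 12.
One more job must land in a worker that already has 11, giving it 12.
So 24 × 11 + 1 = 265 jobs are required.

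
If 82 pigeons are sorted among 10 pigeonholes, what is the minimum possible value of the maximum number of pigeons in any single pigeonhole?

9

The 10 pigeonholes are the holes and the 82 pigeons are the pigeons.
If every pigeonhole held at most 8 pigeons, the total would be at most 10 × 8 = 80, which is less than 82.
So some pigeonhole holds at least ⌈82/10⌉ = 9 pigeons.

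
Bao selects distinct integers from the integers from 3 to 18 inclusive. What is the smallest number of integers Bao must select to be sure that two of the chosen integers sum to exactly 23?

10

A set avoiding the sum 23 can contain at most one of each pair {x, 23−x}, plus the 2 elements whose complement lies outside the range.
The integers 3, …, 11 (9 of them) are such a set: any two sum to at least 3+4 = 7 and at most 10+11 = 21 < 23.
Any 10th integer completes one of the 7 pairs, so 10 choices force a sum of 23.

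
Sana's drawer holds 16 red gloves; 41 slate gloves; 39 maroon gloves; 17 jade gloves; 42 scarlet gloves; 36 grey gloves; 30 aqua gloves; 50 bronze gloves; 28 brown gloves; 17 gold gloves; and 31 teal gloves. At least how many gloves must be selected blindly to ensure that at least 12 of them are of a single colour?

122

By the pigeonhole principle, the 11 colours are the holes; the gloves drawn are the pigeons.
To avoid 12 of any one colour, the worst case takes at most 11 of each colour.
That gives 11 + 11 + 11 + 11 + 11 + 11 + 11 + 11 + 11 + 11 + 11 = 121 gloves with no colour reaching 12.
The next glove forces some colour to 12, so 121 + 1 = 122.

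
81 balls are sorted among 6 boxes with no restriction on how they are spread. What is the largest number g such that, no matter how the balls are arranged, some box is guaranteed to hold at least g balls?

The 6 boxes are the holes and the 81 balls are the pigeons.
If every box held at most 13 balls, the total would be at most 6 × 13 = 78, which is less than 81.
So some box holds at least ⌈81/6⌉ = 14 balls.

14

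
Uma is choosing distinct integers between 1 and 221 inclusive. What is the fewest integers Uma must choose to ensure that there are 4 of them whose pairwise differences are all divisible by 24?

73

Integers whose pairwise differences are multiples of 24 are exactly those sharing a remainder mod 24. By the pigeonhole principle, the 24 residue classes mod 24 are the pigeonholes.
With 72 integers one could put 3 in each residue class and have no class reach 4.
The 73rd integer pushes some class to 4, so 24·3 + 1 = 73.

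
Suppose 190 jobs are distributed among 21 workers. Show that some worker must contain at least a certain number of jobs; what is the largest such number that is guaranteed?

The 21 workers are the holes and the 190 jobs are the pigeons.
If every worker held at most 9 jobs, the total would be at most 21 × 9 = 189, which is less than 190.
So some worker holds at least ⌈190/21⌉ = 10 jobs.

10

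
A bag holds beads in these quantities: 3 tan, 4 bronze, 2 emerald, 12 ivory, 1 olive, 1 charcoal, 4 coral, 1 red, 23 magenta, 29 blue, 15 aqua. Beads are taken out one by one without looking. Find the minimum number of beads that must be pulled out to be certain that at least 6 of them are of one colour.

37

Put each drawn bead into a box by colour. The largest draw with every box below 6 takes min(count, 5) from each colour; colours with fewer than 5 contribute all they have.
Σ min(cᵢ, 5) = 3 + 4 + 2 + 5 + 1 + 1 + 4 + 1 + 5 + 5 + 5 = 36.
Draw number 36 + 1 = 37 must push one box to 6.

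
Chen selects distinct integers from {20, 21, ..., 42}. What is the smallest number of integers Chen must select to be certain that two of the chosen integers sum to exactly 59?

A set avoiding the sum 59 can contain at most one of each pair {x, 59−x}, plus the 3 elements whose complement lies outside the range.
The integers 30, …, 42 (13 of them) are such a set: any two sum to at least 30+31 = 61 > 59.
Any 14th integer completes one of the 10 pairs, so 14 choices force a sum of 59.

14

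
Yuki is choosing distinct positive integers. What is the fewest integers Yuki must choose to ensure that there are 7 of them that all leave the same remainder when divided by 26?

157

Pigeonhole: the 26 residue classes mod 26 are the pigeonholes.
With 156 integers one could put 6 in each residue class and have no class reach 7.
The 157th integer pushes some class to 7, so 26·6 + 1 = 157.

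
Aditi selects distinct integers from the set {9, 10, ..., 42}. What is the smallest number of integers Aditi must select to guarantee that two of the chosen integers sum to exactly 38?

25

A set avoiding the sum 38 can contain at most one of each pair {x, 38−x}, plus the 14 elements whose complement lies outside the range or equal to its own complement.
The integers 19, …, 42 (24 of them) are such a set: any two sum to at least 19+20 = 39 > 38.
By pigeonhole, any 25th integer completes one of the 10 pairs, so 25 choices force a sum of 38.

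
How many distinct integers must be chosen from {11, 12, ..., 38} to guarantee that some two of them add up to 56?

19

Two chosen integers sum to 56 exactly when both halves of some pair {x, 56−x} with 18 ≤ x ≤ 56−x ≤ 38 are chosen — 10 such pairs.
The remaining 8 elements (those with no distinct partner in range) can never complete a 56-sum, so the worst case takes all of them and one from each pair: 8 + 10 = 18.
The 19th integer has to be the second member of some pair, so 18 + 1 = 19.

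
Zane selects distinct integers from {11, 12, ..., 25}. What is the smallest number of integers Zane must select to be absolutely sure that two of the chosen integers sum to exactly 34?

10

A set avoiding the sum 34 can contain at most one of each pair {x, 34−x}, plus the 3 elements whose complement lies outside the range or equal to its own complement.
The integers 17, …, 25 (9 of them) are such a set: any two sum to at least 17+18 = 35 > 34.
By pigeonhole, any 10th integer completes one of the 6 pairs, so 10 choices force a sum of 34.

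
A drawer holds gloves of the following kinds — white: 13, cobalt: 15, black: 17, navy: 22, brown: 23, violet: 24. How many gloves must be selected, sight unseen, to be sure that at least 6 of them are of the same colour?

31

By pigeonhole, put each drawn glove into a box by colour. The largest draw with every box below 6 takes min(count, 5) from each colour.
Σ min(cᵢ, 5) = 5 + 5 + 5 + 5 + 5 + 5 = 30.
Draw number 30 + 1 = 31 must push one box to 6.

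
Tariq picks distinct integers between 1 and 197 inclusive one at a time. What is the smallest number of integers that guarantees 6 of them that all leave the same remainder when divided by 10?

By the pigeonhole principle, the 10 residue classes mod 10 are the pigeonholes.
With 50 integers one could put 5 in each residue class and have no class reach 6.
The 51st integer pushes some class to 6, so 10·5 + 1 = 51.

51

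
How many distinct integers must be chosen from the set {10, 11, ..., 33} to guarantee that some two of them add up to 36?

Group the elements by complementary pair {x, 36−x}: {10,26}, {11,25}, {12,24}, …, giving 8 two-element pairs, the single value 18 (it cannot pair with itself since the integers are distinct), and 7 integers whose partner 36−x falls outside [10,33].
By pigeonhole, treating each of those 16 groups as a pigeonhole, one can pick one integer per group — 16 integers — with no two summing to 36.
The 17th integer lands in an occupied pair, forcing a sum of 36.

17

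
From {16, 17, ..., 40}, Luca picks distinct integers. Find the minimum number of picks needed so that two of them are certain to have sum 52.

16

Two chosen integers sum to 52 exactly when both halves of some pair {x, 52−x} with 16 ≤ x ≤ 52−x ≤ 36 are chosen — 10 such pairs.
The remaining 5 elements (those with no distinct partner in range) can never complete a 52-sum, so the worst case takes all of them and one from each pair: 5 + 10 = 15.
The 16th integer has to be the second member of some pair, so 15 + 1 = 16.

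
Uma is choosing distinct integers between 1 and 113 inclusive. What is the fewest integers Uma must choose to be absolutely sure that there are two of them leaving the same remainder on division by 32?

By pigeonhole, the 32 residue classes mod 32 are the pigeonholes.
With 32 integers one could put 1 in each residue class and have no class reach 2.
The 33rd integer pushes some class to 2, so 32·1 + 1 = 33.

33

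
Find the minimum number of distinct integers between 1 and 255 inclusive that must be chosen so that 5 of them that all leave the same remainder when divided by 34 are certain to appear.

137

Pigeonhole: the 34 residue classes mod 34 are the pigeonholes.
With 136 integers one could put 4 in each residue class and have no class reach 5.
The 137th integer pushes some class to 5, so 34·4 + 1 = 137.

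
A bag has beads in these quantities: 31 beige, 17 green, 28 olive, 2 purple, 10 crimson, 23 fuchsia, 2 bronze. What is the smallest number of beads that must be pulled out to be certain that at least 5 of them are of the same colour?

25

By pigeonhole, the 7 colours are the holes; the beads drawn are the pigeons.
To avoid 5 of any one colour, the worst case takes at most 4 of each colour, or every bead of a colour that has fewer than 4.
That gives 4 + 4 + 4 + 2 + 4 + 4 + 2 = 24 beads with no colour reaching 5.
The next bead forces some colour to 5, so 24 + 1 = 25.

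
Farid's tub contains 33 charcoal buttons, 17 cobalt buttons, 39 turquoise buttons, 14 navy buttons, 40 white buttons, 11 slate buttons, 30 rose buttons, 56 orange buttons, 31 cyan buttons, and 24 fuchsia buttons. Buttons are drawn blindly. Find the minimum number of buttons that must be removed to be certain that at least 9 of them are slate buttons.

293

In the worst case for collecting slate buttons, every non-slate button comes out first.
There are 33 + 17 + 39 + 14 + 40 + 30 + 56 + 31 + 24 = 284 non-slate buttons altogether.
After those, each further button must be slate, so 284 + 9 = 293 draws guarantee 9 slate buttons.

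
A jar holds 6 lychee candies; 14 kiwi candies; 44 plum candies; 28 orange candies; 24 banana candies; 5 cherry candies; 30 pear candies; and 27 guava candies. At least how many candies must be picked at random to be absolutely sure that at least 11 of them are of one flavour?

72

The 8 flavours are the holes; the candies drawn are the pigeons.
To avoid 11 of any one flavour, the worst case takes at most 10 of each flavour, or every candy of a flavour that has fewer than 10.
That gives 6 + 10 + 10 + 10 + 10 + 5 + 10 + 10 = 71 candies with no flavour reaching 11.
The next candy forces some flavour to 11, so 71 + 1 = 72.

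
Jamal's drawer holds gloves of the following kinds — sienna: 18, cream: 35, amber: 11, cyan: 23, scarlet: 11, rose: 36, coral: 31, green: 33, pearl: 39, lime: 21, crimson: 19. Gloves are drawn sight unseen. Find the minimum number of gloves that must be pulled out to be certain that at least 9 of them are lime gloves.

265

In the worst case for collecting lime gloves, every non-lime glove comes out first.
There are 18 + 35 + 11 + 23 + 11 + 36 + 31 + 33 + 39 + 19 = 256 non-lime gloves altogether.
After those, each further glove must be lime, so 256 + 9 = 265 draws guarantee 9 lime gloves.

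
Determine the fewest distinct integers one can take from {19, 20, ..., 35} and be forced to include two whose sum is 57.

11

Group the elements by complementary pair {x, 57−x}: {22,35}, {23,34}, {24,33}, …, giving 7 two-element pairs and 3 integers whose partner 57−x falls outside [19,35].
Treating each of those 10 groups as a pigeonhole, one can pick one integer per group — 10 integers — with no two summing to 57.
The 11th integer lands in an occupied pair, forcing a sum of 57.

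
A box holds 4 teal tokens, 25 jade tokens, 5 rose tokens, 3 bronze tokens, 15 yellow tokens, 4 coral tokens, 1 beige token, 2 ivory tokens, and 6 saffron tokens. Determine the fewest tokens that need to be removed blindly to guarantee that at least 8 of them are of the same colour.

40

An adversary could hand out at most 7 tokens per colour (7 colours run out sooner): 4 + 7 + 5 + 3 + 7 + 4 + 1 + 2 + 6 = 39 tokens and still no colour has 8.
Pigeonhole: one more token lands in a colour already at 7, so 40 draws are enough and 39 are not.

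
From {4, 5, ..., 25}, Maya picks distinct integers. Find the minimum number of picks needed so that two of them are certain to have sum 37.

Two chosen integers sum to 37 exactly when both halves of some pair {x, 37−x} with 12 ≤ x ≤ 37−x ≤ 25 are chosen — 7 such pairs.
The remaining 8 elements (those with no distinct partner in range) can never complete a 37-sum, so the worst case takes all of them and one from each pair: 8 + 7 = 15.
Pigeonhole: the 16th integer has to be the second member of some pair, so 15 + 1 = 16.

16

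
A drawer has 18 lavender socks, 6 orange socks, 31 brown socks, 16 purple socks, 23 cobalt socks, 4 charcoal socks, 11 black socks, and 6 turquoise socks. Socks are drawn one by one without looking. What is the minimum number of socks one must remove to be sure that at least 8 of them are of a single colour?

52

An adversary could hand out at most 7 socks per colour (orange, charcoal, turquoise run out sooner): 7 + 6 + 7 + 7 + 7 + 4 + 7 + 6 = 51 socks and still no colour has 8.
One more sock lands in a colour already at 7, so 52 draws are enough and 51 are not.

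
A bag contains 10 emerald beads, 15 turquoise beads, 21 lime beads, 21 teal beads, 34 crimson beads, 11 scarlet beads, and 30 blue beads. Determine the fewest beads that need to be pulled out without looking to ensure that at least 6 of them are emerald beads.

138

In the worst case for collecting emerald beads, every non-emerald bead comes out first.
There are 15 + 21 + 21 + 34 + 11 + 30 = 132 non-emerald beads altogether.
After those, each further bead must be emerald, so 132 + 6 = 138 draws guarantee 6 emerald beads.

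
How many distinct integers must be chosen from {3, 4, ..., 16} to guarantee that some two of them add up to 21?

9

Group the elements by complementary pair {x, 21−x}: {5,16}, {6,15}, {7,14}, …, giving 6 two-element pairs and 2 integers whose partner 21−x falls outside [3,16].
By pigeonhole, treating each of those 8 groups as a pigeonhole, one can pick one integer per group — 8 integers — with no two summing to 21.
The 9th integer lands in an occupied pair, forcing a sum of 21.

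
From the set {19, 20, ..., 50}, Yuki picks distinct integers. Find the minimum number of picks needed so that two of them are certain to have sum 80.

23

Two chosen integers sum to 80 exactly when both halves of some pair {x, 80−x} with 30 ≤ x ≤ 80−x ≤ 50 are chosen — 10 such pairs.
The remaining 12 elements (those with no distinct partner in range) can never complete a 80-sum, so the worst case takes all of them and one from each pair: 12 + 10 = 22.
By pigeonhole, the 23rd integer has to be the second member of some pair, so 22 + 1 = 23.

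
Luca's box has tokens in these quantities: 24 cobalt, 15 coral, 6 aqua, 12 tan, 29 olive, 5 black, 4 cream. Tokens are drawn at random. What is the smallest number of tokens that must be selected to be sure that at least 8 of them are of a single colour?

By the pigeonhole principle, put each drawn token into a box by colour. The largest draw with every box below 8 takes min(count, 7) from each colour; colours with fewer than 7 contribute all they have.
Σ min(cᵢ, 7) = 7 + 7 + 6 + 7 + 7 + 5 + 4 = 43.
Draw number 43 + 1 = 44 must push one box to 8.

44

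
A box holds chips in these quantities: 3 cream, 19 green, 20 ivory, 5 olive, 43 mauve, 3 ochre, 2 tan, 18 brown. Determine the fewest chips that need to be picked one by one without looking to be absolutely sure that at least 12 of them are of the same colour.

58

Pigeonhole: the 8 colours are the holes; the chips drawn are the pigeons.
To avoid 12 of any one colour, the worst case takes at most 11 of each colour, or every chip of a colour that has fewer than 11.
That gives 3 + 11 + 11 + 5 + 11 + 3 + 2 + 11 = 57 chips with no colour reaching 12.
The next chip forces some colour to 12, so 57 + 1 = 58.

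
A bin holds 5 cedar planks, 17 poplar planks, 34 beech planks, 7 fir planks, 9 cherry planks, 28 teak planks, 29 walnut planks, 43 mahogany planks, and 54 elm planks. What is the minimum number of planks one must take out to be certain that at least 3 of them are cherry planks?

In the worst case for collecting cherry planks, every non-cherry plank comes out first.
There are 5 + 17 + 34 + 7 + 28 + 29 + 43 + 54 = 217 non-cherry planks altogether.
After those, each further plank must be cherry, so 217 + 3 = 220 draws guarantee 3 cherry planks.

220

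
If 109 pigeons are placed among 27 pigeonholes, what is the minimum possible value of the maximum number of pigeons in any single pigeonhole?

Pigeonhole: the 27 pigeonholes are the holes and the 109 pigeons are the pigeons.
If every pigeonhole held at most 4 pigeons, the total would be at most 27 × 4 = 108, which is less than 109.
So some pigeonhole holds at least ⌈109/27⌉ = 5 pigeons.

5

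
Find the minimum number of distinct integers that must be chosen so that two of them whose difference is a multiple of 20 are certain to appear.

21

Integers whose pairwise differences are multiples of 20 are exactly those sharing a remainder mod 20. The 20 residue classes mod 20 are the pigeonholes.
With 20 integers one could put 1 in each residue class and have no class reach 2.
The 21st integer pushes some class to 2, so 20·1 + 1 = 21.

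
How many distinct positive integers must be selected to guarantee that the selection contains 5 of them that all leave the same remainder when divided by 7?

Pigeonhole: the 7 residue classes mod 7 are the pigeonholes.
With 28 integers one could put 4 in each residue class and have no class reach 5.
The 29th integer pushes some class to 5, so 7·4 + 1 = 29.

29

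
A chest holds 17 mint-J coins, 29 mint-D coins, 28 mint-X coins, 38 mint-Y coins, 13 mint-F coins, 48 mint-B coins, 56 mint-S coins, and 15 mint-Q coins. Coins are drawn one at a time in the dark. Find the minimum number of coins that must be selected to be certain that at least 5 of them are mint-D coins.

220

In the worst case for collecting mint-D coins, every non-mint-D coin comes out first.
There are 17 + 28 + 38 + 13 + 48 + 56 + 15 = 215 non-mint-D coins altogether.
After those, each further coin must be mint-D, so 215 + 5 = 220 draws guarantee 5 mint-D coins.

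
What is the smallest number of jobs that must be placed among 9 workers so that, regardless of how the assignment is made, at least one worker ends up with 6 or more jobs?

With 45 jobs one could put exactly 5 in each of the 9 workers, and no worker would reach 6.
By pigeonhole, one more job must land in a worker that already has 5, giving it 6.
So 9 × 5 + 1 = 46 jobs are required.

46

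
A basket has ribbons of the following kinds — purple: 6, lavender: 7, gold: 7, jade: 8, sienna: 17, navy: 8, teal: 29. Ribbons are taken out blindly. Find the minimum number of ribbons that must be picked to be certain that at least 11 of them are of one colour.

57

By pigeonhole, the 7 colours are the holes; the ribbons drawn are the pigeons.
To avoid 11 of any one colour, the worst case takes at most 10 of each colour, or every ribbon of a colour that has fewer than 10.
That gives 6 + 7 + 7 + 8 + 10 + 8 + 10 = 56 ribbons with no colour reaching 11.
The next ribbon forces some colour to 11, so 56 + 1 = 57.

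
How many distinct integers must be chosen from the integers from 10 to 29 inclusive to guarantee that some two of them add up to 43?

A set avoiding the sum 43 can contain at most one of each pair {x, 43−x}, plus the 4 elements whose complement lies outside the range.
The integers 10, …, 21 (12 of them) are such a set: any two sum to at least 10+11 = 21 and at most 20+21 = 41 < 43.
By pigeonhole, any 13th integer completes one of the 8 pairs, so 13 choices force a sum of 43.

13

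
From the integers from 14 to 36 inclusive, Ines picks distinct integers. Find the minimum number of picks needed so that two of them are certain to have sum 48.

Group the elements by complementary pair {x, 48−x}: {14,34}, {15,33}, {16,32}, …, giving 10 two-element pairs, the single value 24 (it cannot pair with itself since the integers are distinct), and 2 integers whose partner 48−x falls outside [14,36].
Treating each of those 13 groups as a pigeonhole, one can pick one integer per group — 13 integers — with no two summing to 48.
The 14th integer lands in an occupied pair, forcing a sum of 48.

14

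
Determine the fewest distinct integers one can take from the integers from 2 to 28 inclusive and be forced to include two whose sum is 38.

A set avoiding the sum 38 can contain at most one of each pair {x, 38−x}, plus the 9 elements whose complement lies outside the range or equal to its own complement.
The integers 2, …, 19 (18 of them) are such a set: any two sum to at least 2+3 = 5 and at most 18+19 = 37 < 38.
Any 19th integer completes one of the 9 pairs, so 19 choices force a sum of 38.

19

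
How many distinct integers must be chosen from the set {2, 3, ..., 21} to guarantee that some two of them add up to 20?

Two chosen integers sum to 20 exactly when both halves of some pair {x, 20−x} with 2 ≤ x ≤ 20−x ≤ 18 are chosen — 8 such pairs.
The remaining 4 elements (those with no distinct partner in range) can never complete a 20-sum, so the worst case takes all of them and one from each pair: 4 + 8 = 12.
The 13th integer has to be the second member of some pair, so 12 + 1 = 13.

13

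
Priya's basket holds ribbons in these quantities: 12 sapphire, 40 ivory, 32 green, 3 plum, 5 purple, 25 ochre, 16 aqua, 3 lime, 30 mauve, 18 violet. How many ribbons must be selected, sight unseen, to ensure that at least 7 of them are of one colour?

54

An adversary could hand out at most 6 ribbons per colour (plum, purple, lime run out sooner): 6 + 6 + 6 + 3 + 5 + 6 + 6 + 3 + 6 + 6 = 53 ribbons and still no colour has 7.
By pigeonhole, one more ribbon lands in a colour already at 6, so 54 draws are enough and 53 are not.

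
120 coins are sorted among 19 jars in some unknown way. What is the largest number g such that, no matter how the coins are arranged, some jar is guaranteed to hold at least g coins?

By pigeonhole, the 19 jars are the holes and the 120 coins are the pigeons.
If every jar held at most 6 coins, the total would be at most 19 × 6 = 114, which is less than 120.
So some jar holds at least ⌈120/19⌉ = 7 coins.

7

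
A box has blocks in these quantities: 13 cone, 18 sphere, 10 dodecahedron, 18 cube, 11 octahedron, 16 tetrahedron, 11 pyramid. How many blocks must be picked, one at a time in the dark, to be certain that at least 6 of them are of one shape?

An adversary could hand out at most 5 blocks per shape: 5 + 5 + 5 + 5 + 5 + 5 + 5 = 35 blocks and still no shape has 6.
By pigeonhole, one more block lands in a shape already at 5, so 36 draws are enough and 35 are not.

36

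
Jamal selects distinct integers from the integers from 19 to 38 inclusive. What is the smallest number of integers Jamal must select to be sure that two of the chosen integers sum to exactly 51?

Group the elements by complementary pair {x, 51−x}: {19,32}, {20,31}, {21,30}, …, giving 7 two-element pairs and 6 integers whose partner 51−x falls outside [19,38].
By pigeonhole, treating each of those 13 groups as a pigeonhole, one can pick one integer per group — 13 integers — with no two summing to 51.
The 14th integer lands in an occupied pair, forcing a sum of 51.

14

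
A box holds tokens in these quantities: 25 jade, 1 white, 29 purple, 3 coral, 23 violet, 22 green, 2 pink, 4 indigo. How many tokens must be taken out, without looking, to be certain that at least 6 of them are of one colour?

31

By pigeonhole, put each drawn token into a box by colour. The largest draw with every box below 6 takes min(count, 5) from each colour; colours with fewer than 5 contribute all they have.
Σ min(cᵢ, 5) = 5 + 1 + 5 + 3 + 5 + 5 + 2 + 4 = 30.
Draw number 30 + 1 = 31 must push one box to 6.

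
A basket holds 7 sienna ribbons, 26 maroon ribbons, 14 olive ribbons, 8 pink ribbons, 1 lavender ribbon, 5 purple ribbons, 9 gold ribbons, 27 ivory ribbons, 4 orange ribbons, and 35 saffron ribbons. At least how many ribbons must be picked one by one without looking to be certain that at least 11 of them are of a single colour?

75

Pigeonhole: the 10 colours are the holes; the ribbons drawn are the pigeons.
To avoid 11 of any one colour, the worst case takes at most 10 of each colour, or every ribbon of a colour that has fewer than 10.
That gives 7 + 10 + 10 + 8 + 1 + 5 + 9 + 10 + 4 + 10 = 74 ribbons with no colour reaching 11.
The next ribbon forces some colour to 11, so 74 + 1 = 75.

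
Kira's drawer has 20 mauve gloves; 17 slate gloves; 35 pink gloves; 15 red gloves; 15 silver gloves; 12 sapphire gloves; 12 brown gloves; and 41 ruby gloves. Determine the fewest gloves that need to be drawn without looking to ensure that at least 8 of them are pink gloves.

140

In the worst case for collecting pink gloves, every non-pink glove comes out first.
There are 20 + 17 + 15 + 15 + 12 + 12 + 41 = 132 non-pink gloves altogether.
After those, each further glove must be pink, so 132 + 8 = 140 draws guarantee 8 pink gloves.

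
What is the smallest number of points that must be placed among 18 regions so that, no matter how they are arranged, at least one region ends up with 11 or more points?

181

With 180 points one could put exactly 10 in each of the 18 regions, and no region would reach 11.
One more point must land in a region that already has 10, giving it 11.
So 18 × 10 + 1 = 181 points are required.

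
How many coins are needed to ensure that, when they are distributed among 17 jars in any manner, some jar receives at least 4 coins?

52

With 51 coins one could put exactly 3 in each of the 17 jars, and no jar would reach 4.
One more coin must land in a jar that already has 3, giving it 4.
So 17 × 3 + 1 = 52 coins are required.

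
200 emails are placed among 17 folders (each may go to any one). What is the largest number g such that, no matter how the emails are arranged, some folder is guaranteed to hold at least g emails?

The 17 folders are the holes and the 200 emails are the pigeons.
If every folder held at most 11 emails, the total would be at most 17 × 11 = 187, which is less than 200.
So some folder holds at least ⌈200/17⌉ = 12 emails.

12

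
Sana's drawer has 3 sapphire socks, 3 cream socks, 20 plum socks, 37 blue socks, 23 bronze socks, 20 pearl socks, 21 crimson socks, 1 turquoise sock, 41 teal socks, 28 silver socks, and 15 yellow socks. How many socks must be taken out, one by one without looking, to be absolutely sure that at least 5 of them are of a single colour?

40

By the pigeonhole principle, put each drawn sock into a box by colour. The largest draw with every box below 5 takes min(count, 4) from each colour; colours with fewer than 4 contribute all they have.
Σ min(cᵢ, 4) = 3 + 3 + 4 + 4 + 4 + 4 + 4 + 1 + 4 + 4 + 4 = 39.
Draw number 39 + 1 = 40 must push one box to 5.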